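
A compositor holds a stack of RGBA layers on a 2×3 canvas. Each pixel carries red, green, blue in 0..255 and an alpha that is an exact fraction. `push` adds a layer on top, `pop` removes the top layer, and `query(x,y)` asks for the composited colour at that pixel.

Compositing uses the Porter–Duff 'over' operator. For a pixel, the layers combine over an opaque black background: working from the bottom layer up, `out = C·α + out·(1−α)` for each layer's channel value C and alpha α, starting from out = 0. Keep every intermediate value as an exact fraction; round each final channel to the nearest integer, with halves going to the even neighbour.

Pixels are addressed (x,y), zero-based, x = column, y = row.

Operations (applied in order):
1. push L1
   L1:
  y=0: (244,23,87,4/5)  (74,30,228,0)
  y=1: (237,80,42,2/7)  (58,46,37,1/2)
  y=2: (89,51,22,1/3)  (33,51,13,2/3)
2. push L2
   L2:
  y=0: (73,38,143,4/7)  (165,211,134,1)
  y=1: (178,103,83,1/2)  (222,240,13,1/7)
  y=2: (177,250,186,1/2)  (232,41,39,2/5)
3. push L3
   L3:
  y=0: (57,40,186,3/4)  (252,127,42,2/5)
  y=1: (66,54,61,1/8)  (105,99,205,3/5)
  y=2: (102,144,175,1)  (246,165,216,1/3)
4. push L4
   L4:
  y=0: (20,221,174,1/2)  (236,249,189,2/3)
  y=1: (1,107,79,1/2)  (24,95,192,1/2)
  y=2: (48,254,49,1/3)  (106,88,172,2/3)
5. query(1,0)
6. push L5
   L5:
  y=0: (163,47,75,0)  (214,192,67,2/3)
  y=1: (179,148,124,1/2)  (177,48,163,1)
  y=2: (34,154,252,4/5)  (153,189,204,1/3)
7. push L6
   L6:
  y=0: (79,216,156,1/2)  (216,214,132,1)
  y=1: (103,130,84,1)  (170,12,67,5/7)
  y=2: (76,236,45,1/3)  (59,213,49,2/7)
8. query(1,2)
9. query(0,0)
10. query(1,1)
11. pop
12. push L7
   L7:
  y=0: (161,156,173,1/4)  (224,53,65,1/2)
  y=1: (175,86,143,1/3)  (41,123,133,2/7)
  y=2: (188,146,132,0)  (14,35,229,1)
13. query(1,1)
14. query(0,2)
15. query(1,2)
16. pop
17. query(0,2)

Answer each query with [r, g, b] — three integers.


(1,0) stack=L1,L2,L3,L4; from [0,0,0]:
+L1 (α=0) → [0, 0, 0]
+L2 (α=1) → [165, 211, 134]
+L3 (α=2/5) → [999/5, 887/5, 486/5]
+L4 (α=2/3) → [3359/15, 3377/15, 792/5]
= [224, 225, 158]

at x=1,y=2 over L1,L2,L3,L4,L5,L6:
after L1 α=2/3: [22, 34, 26/3]
after L2 α=2/5: [106, 184/5, 104/5]
after L3 α=1/3: [458/3, 1193/15, 1288/15]
after L4 α=2/3: [1094/9, 3833/45, 6448/45]
after L5 α=1/3: [3565/27, 16171/135, 22076/135]
after L6 α=2/7: [21011/189, 27673/189, 24722/189]
rounded: [111, 146, 131]

query (0,0) [L1,L2,L3,L4,L5,L6] — begin 0,0,0
L1 α=4/5: [976/5, 92/5, 348/5]
L2 α=4/7: [4388/35, 148/5, 3904/35]
L3 α=3/4: [10373/140, 187/5, 11717/70]
L4 α=1/2: [13173/280, 646/5, 23897/140]
L5 α=0: [13173/280, 646/5, 23897/140]
L6 α=1/2: [35293/560, 863/5, 45737/280]
= [63, 173, 163]

query (1,1) [L1,L2,L3,L4,L5,L6] — begin 0,0,0
after L1 α=1/2: [29, 23, 37/2]
after L2 α=1/7: [396/7, 54, 124/7]
after L3 α=3/5: [2997/35, 81, 4553/35]
after L4 α=1/2: [3837/70, 88, 11273/70]
after L5 α=1: [177, 48, 163]
after L6 α=5/7: [172, 156/7, 661/7]
→ [172, 22, 94]

(1,1) stack=L1,L2,L3,L4,L5,L7; from [0,0,0]:
+L1 (α=1/2) → [29, 23, 37/2]
+L2 (α=1/7) → [396/7, 54, 124/7]
+L3 (α=3/5) → [2997/35, 81, 4553/35]
+L4 (α=1/2) → [3837/70, 88, 11273/70]
+L5 (α=1) → [177, 48, 163]
+L7 (α=2/7) → [967/7, 486/7, 1081/7]
rounded: [138, 69, 154]

query (0,2) [L1,L2,L3,L4,L5,L7] — begin 0,0,0
after L1 α=1/3: [89/3, 17, 22/3]
after L2 α=1/2: [310/3, 267/2, 290/3]
after L3 α=1: [102, 144, 175]
after L4 α=1/3: [84, 542/3, 133]
after L5 α=4/5: [44, 478/3, 1141/5]
after L7 α=0: [44, 478/3, 1141/5]
= [44, 159, 228]

query (1,2) [L1,L2,L3,L4,L5,L7] — begin 0,0,0
after L1 α=2/3: [22, 34, 26/3]
after L2 α=2/5: [106, 184/5, 104/5]
after L3 α=1/3: [458/3, 1193/15, 1288/15]
after L4 α=2/3: [1094/9, 3833/45, 6448/45]
after L5 α=1/3: [3565/27, 16171/135, 22076/135]
after L7 α=1: [14, 35, 229]
= [14, 35, 229]

at x=0,y=2 over L1,L2,L3,L4,L5:
L1 α=1/3: [89/3, 17, 22/3]
L2 α=1/2: [310/3, 267/2, 290/3]
L3 α=1: [102, 144, 175]
L4 α=1/3: [84, 542/3, 133]
L5 α=4/5: [44, 478/3, 1141/5]
rounded: [44, 159, 228]


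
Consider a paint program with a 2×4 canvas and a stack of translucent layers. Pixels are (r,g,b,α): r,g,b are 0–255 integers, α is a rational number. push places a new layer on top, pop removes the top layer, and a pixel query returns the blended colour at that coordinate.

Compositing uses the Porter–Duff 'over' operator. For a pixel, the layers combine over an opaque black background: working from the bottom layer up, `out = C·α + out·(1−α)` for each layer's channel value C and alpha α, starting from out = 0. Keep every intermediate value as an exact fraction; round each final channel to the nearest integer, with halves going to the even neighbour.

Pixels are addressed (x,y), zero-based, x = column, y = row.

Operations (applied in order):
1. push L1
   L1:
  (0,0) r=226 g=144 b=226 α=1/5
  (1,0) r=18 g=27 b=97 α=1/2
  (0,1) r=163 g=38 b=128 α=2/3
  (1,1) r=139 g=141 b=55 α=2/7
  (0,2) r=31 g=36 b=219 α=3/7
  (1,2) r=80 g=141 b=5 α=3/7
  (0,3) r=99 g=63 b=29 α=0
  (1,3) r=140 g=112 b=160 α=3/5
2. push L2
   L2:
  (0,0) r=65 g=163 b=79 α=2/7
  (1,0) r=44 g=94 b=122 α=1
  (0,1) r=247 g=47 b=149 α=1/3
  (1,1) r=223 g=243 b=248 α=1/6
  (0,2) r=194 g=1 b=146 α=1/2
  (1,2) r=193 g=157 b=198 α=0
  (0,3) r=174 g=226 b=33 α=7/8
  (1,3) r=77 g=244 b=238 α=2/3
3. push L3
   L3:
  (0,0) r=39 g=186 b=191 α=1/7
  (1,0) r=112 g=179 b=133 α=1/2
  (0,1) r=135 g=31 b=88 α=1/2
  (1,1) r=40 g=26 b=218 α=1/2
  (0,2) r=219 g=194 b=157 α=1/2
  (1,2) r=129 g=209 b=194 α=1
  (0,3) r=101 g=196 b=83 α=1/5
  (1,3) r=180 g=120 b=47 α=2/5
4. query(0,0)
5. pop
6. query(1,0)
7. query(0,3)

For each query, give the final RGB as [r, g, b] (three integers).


(0,0) stack=L1,L2,L3; from [0,0,0]:
L1 α=1/5: [226/5, 144/5, 226/5]
L2 α=2/7: [356/7, 470/7, 384/7]
L3 α=1/7: [2409/49, 4122/49, 3641/49]
→ [49, 84, 74]

query (1,0) [L1,L2] — begin 0,0,0
L1 α=1/2: [9, 27/2, 97/2]
L2 α=1: [44, 94, 122]
rounded: [44, 94, 122]

at x=0,y=3 over L1,L2:
L1 α=0: [0, 0, 0]
L2 α=7/8: [609/4, 791/4, 231/8]
= [152, 198, 29]


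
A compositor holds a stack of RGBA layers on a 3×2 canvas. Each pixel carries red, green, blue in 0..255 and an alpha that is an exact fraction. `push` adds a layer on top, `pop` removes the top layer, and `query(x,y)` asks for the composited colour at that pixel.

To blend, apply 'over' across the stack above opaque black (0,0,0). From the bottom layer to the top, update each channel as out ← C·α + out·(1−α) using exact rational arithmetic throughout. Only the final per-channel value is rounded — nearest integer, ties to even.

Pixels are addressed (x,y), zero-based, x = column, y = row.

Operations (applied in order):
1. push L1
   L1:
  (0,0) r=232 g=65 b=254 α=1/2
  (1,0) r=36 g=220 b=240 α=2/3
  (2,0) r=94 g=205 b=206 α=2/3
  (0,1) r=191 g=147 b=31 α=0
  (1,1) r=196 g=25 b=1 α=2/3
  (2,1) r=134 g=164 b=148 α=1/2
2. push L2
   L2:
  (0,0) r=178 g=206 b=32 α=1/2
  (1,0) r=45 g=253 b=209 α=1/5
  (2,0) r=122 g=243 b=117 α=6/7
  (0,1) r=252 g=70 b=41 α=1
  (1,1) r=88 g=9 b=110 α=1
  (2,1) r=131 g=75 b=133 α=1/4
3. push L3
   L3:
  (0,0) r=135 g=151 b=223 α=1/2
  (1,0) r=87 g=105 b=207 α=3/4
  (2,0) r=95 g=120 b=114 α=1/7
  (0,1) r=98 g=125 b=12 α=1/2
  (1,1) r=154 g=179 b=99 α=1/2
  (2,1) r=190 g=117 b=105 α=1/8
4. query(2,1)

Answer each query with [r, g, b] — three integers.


query (2,1) [L1,L2,L3] — begin 0,0,0
+L1 (α=1/2) → [67, 82, 74]
+L2 (α=1/4) → [83, 321/4, 355/4]
+L3 (α=1/8) → [771/8, 2715/32, 2905/32]
→ [96, 85, 91]


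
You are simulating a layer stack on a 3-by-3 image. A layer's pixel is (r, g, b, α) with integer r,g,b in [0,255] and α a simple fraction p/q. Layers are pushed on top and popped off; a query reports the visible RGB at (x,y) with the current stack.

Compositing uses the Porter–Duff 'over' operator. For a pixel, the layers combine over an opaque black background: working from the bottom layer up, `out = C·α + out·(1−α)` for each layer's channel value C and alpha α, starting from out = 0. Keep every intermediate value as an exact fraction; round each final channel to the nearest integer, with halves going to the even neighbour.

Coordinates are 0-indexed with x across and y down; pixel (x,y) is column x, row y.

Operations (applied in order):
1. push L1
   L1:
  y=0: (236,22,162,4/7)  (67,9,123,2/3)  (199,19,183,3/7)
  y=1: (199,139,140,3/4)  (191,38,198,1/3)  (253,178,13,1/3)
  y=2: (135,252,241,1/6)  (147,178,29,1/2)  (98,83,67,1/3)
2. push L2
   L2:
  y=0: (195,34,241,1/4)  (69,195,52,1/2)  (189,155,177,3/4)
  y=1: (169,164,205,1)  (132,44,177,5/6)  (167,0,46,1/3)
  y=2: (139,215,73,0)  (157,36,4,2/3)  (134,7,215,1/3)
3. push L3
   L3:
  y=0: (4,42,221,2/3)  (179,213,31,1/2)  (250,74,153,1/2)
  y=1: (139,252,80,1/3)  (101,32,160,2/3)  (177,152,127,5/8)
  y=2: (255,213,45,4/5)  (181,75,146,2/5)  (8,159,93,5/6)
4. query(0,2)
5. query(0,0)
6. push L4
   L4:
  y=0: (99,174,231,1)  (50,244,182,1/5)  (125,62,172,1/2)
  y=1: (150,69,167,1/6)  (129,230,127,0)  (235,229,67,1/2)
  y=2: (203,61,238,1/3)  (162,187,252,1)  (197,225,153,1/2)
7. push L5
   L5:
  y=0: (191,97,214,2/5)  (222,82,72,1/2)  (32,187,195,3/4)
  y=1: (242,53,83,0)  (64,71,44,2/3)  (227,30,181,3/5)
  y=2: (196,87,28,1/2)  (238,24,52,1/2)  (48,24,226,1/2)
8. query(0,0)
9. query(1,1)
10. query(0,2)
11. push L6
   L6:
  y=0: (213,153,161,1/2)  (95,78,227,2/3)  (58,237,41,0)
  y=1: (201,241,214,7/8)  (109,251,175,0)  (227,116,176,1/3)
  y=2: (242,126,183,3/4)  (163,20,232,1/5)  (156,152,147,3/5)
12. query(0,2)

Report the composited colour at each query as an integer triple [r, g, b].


(0,2) stack=L1,L2,L3; from [0,0,0]:
+L1 (α=1/6) → [45/2, 42, 241/6]
+L2 (α=0) → [45/2, 42, 241/6]
+L3 (α=4/5) → [417/2, 894/5, 1321/30]
→ [208, 179, 44]

(0,0) stack=L1,L2,L3; from [0,0,0]:
+L1 (α=4/7) → [944/7, 88/7, 648/7]
+L2 (α=1/4) → [4197/28, 251/14, 3631/28]
+L3 (α=2/3) → [4421/84, 1427/42, 16007/84]
→ [53, 34, 191]

at x=0,y=0 over L1,L2,L3,L4,L5:
after L1 α=4/7: [944/7, 88/7, 648/7]
after L2 α=1/4: [4197/28, 251/14, 3631/28]
after L3 α=2/3: [4421/84, 1427/42, 16007/84]
after L4 α=1: [99, 174, 231]
after L5 α=2/5: [679/5, 716/5, 1121/5]
rounded: [136, 143, 224]

at x=1,y=1 over L1,L2,L3,L4,L5:
L1 α=1/3: [191/3, 38/3, 66]
L2 α=5/6: [2171/18, 349/9, 317/2]
L3 α=2/3: [5807/54, 925/27, 319/2]
L4 α=0: [5807/54, 925/27, 319/2]
L5 α=2/3: [12719/162, 4759/81, 165/2]
→ [79, 59, 82]

query (0,2) [L1,L2,L3,L4,L5] — begin 0,0,0
after L1 α=1/6: [45/2, 42, 241/6]
after L2 α=0: [45/2, 42, 241/6]
after L3 α=4/5: [417/2, 894/5, 1321/30]
after L4 α=1/3: [620/3, 2093/15, 4891/45]
after L5 α=1/2: [604/3, 1699/15, 6151/90]
rounded: [201, 113, 68]

at x=0,y=2 over L1,L2,L3,L4,L5,L6:
+L1 (α=1/6) → [45/2, 42, 241/6]
+L2 (α=0) → [45/2, 42, 241/6]
+L3 (α=4/5) → [417/2, 894/5, 1321/30]
+L4 (α=1/3) → [620/3, 2093/15, 4891/45]
+L5 (α=1/2) → [604/3, 1699/15, 6151/90]
+L6 (α=3/4) → [1391/6, 7369/60, 55561/360]
rounded: [232, 123, 154]


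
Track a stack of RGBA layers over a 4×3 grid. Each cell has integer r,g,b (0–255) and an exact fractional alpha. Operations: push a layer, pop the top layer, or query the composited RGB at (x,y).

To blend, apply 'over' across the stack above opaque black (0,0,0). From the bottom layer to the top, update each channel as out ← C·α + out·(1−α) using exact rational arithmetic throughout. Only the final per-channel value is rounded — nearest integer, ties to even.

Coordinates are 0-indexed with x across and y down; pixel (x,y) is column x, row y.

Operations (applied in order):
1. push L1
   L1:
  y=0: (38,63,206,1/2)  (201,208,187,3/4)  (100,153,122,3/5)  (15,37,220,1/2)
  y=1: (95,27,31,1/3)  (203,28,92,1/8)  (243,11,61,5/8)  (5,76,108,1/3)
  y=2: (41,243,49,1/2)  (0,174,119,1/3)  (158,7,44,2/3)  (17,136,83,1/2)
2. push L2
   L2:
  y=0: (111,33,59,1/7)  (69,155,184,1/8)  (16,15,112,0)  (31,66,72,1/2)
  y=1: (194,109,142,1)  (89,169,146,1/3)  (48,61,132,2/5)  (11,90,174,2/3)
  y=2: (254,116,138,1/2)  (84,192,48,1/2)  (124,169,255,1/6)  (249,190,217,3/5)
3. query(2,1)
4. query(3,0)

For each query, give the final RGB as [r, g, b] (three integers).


at x=2,y=1 over L1,L2:
after L1 α=5/8: [1215/8, 55/8, 305/8]
after L2 α=2/5: [4413/40, 1141/40, 3027/40]
= [110, 29, 76]

(3,0) stack=L1,L2; from [0,0,0]:
+L1 (α=1/2) → [15/2, 37/2, 110]
+L2 (α=1/2) → [77/4, 169/4, 91]
rounded: [19, 42, 91]


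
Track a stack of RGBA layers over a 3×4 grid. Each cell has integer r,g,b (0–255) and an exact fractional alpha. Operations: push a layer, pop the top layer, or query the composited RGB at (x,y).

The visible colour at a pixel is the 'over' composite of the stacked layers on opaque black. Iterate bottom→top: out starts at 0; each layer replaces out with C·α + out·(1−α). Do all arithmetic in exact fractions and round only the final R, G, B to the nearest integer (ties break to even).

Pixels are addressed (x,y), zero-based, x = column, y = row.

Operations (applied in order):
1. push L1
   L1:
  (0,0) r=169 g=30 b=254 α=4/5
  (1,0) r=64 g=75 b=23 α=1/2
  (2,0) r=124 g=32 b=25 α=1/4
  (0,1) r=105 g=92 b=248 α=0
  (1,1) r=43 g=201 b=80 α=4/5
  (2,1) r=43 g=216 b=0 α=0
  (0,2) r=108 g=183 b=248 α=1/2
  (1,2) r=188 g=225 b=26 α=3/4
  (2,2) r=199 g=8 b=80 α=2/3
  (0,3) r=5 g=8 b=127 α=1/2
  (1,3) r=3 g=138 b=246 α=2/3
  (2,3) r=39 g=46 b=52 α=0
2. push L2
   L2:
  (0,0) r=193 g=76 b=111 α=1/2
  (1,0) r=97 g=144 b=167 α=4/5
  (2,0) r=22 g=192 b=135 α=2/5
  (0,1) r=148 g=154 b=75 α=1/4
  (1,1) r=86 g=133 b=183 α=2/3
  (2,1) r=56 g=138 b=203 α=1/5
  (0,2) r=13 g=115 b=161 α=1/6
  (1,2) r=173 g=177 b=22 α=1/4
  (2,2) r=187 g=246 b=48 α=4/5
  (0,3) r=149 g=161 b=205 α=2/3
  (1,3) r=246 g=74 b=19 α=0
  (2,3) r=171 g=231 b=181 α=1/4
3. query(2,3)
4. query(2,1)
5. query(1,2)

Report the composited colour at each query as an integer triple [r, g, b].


at x=2,y=3 over L1,L2:
+L1 (α=0) → [0, 0, 0]
+L2 (α=1/4) → [171/4, 231/4, 181/4]
= [43, 58, 45]

at x=2,y=1 over L1,L2:
after L1 α=0: [0, 0, 0]
after L2 α=1/5: [56/5, 138/5, 203/5]
rounded: [11, 28, 41]

query (1,2) [L1,L2] — begin 0,0,0
+L1 (α=3/4) → [141, 675/4, 39/2]
+L2 (α=1/4) → [149, 2733/16, 161/8]
= [149, 171, 20]


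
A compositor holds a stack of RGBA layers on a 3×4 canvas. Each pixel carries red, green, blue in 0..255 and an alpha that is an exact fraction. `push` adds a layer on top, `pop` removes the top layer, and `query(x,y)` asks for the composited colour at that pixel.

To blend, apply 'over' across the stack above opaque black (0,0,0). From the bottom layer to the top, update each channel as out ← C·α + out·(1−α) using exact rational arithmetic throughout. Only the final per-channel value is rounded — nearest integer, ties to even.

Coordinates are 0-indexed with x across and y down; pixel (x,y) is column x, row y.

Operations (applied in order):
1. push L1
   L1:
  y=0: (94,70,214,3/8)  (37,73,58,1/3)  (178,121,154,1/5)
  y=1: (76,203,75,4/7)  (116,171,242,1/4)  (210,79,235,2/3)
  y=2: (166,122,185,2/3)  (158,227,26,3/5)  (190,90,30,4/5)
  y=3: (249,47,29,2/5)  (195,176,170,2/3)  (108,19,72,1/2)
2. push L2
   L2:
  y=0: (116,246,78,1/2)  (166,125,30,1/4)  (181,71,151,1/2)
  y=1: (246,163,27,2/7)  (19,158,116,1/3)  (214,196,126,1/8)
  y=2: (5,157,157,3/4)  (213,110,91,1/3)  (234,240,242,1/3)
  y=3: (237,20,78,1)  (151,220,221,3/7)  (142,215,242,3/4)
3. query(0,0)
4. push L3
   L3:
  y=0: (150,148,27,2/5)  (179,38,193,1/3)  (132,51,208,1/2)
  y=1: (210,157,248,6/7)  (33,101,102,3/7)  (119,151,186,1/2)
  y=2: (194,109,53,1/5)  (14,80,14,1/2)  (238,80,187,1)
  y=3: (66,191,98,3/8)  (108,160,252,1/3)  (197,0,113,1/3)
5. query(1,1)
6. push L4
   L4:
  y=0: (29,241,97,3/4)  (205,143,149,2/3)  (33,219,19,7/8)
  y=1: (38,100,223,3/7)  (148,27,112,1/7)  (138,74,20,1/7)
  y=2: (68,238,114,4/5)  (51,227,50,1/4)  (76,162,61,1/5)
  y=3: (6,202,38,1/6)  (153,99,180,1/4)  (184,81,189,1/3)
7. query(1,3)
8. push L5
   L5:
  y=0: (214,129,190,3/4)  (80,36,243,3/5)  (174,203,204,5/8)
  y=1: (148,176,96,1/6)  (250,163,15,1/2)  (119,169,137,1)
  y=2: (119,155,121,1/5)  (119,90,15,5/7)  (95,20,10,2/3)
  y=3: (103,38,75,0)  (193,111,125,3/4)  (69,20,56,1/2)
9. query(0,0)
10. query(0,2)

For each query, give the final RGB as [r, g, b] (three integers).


at x=0,y=0 over L1,L2:
after L1 α=3/8: [141/4, 105/4, 321/4]
after L2 α=1/2: [605/8, 1089/8, 633/8]
= [76, 136, 79]

at x=1,y=1 over L1,L2,L3:
+L1 (α=1/4) → [29, 171/4, 121/2]
+L2 (α=1/3) → [77/3, 487/6, 79]
+L3 (α=3/7) → [605/21, 269/3, 622/7]
= [29, 90, 89]

query (1,3) [L1,L2,L3,L4] — begin 0,0,0
after L1 α=2/3: [130, 352/3, 340/3]
after L2 α=3/7: [139, 484/3, 3349/21]
after L3 α=1/3: [386/3, 1448/9, 11990/63]
after L4 α=1/4: [539/4, 1745/12, 7885/42]
rounded: [135, 145, 188]

at x=0,y=0 over L1,L2,L3,L4,L5:
+L1 (α=3/8) → [141/4, 105/4, 321/4]
+L2 (α=1/2) → [605/8, 1089/8, 633/8]
+L3 (α=2/5) → [843/8, 1127/8, 2331/40]
+L4 (α=3/4) → [1539/32, 6911/32, 13971/160]
+L5 (α=3/4) → [22083/128, 19295/128, 105171/640]
= [173, 151, 164]

(0,2) stack=L1,L2,L3,L4,L5; from [0,0,0]:
+L1 (α=2/3) → [332/3, 244/3, 370/3]
+L2 (α=3/4) → [377/12, 1657/12, 1783/12]
+L3 (α=1/5) → [959/15, 1984/15, 1942/15]
+L4 (α=4/5) → [5039/75, 16264/75, 8782/75]
+L5 (α=1/5) → [29081/375, 76681/375, 44203/375]
rounded: [78, 204, 118]


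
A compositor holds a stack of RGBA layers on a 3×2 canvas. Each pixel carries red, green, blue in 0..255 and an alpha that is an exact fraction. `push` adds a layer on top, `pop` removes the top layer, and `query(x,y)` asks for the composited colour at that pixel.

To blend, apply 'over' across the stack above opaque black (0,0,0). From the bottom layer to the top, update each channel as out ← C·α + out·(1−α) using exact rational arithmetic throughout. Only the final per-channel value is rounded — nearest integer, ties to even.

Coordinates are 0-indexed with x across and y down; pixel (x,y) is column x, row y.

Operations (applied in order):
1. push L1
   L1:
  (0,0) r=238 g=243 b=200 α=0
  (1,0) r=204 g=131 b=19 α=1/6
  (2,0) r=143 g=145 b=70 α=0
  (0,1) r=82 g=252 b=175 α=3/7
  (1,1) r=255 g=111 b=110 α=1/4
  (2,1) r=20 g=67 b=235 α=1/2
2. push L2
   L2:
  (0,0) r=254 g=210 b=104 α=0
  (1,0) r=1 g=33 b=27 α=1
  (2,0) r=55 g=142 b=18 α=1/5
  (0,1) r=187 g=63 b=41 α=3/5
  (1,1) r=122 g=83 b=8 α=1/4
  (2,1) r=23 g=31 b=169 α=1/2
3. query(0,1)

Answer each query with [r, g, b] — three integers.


(0,1) stack=L1,L2; from [0,0,0]:
after L1 α=3/7: [246/7, 108, 75]
after L2 α=3/5: [4419/35, 81, 273/5]
= [126, 81, 55]


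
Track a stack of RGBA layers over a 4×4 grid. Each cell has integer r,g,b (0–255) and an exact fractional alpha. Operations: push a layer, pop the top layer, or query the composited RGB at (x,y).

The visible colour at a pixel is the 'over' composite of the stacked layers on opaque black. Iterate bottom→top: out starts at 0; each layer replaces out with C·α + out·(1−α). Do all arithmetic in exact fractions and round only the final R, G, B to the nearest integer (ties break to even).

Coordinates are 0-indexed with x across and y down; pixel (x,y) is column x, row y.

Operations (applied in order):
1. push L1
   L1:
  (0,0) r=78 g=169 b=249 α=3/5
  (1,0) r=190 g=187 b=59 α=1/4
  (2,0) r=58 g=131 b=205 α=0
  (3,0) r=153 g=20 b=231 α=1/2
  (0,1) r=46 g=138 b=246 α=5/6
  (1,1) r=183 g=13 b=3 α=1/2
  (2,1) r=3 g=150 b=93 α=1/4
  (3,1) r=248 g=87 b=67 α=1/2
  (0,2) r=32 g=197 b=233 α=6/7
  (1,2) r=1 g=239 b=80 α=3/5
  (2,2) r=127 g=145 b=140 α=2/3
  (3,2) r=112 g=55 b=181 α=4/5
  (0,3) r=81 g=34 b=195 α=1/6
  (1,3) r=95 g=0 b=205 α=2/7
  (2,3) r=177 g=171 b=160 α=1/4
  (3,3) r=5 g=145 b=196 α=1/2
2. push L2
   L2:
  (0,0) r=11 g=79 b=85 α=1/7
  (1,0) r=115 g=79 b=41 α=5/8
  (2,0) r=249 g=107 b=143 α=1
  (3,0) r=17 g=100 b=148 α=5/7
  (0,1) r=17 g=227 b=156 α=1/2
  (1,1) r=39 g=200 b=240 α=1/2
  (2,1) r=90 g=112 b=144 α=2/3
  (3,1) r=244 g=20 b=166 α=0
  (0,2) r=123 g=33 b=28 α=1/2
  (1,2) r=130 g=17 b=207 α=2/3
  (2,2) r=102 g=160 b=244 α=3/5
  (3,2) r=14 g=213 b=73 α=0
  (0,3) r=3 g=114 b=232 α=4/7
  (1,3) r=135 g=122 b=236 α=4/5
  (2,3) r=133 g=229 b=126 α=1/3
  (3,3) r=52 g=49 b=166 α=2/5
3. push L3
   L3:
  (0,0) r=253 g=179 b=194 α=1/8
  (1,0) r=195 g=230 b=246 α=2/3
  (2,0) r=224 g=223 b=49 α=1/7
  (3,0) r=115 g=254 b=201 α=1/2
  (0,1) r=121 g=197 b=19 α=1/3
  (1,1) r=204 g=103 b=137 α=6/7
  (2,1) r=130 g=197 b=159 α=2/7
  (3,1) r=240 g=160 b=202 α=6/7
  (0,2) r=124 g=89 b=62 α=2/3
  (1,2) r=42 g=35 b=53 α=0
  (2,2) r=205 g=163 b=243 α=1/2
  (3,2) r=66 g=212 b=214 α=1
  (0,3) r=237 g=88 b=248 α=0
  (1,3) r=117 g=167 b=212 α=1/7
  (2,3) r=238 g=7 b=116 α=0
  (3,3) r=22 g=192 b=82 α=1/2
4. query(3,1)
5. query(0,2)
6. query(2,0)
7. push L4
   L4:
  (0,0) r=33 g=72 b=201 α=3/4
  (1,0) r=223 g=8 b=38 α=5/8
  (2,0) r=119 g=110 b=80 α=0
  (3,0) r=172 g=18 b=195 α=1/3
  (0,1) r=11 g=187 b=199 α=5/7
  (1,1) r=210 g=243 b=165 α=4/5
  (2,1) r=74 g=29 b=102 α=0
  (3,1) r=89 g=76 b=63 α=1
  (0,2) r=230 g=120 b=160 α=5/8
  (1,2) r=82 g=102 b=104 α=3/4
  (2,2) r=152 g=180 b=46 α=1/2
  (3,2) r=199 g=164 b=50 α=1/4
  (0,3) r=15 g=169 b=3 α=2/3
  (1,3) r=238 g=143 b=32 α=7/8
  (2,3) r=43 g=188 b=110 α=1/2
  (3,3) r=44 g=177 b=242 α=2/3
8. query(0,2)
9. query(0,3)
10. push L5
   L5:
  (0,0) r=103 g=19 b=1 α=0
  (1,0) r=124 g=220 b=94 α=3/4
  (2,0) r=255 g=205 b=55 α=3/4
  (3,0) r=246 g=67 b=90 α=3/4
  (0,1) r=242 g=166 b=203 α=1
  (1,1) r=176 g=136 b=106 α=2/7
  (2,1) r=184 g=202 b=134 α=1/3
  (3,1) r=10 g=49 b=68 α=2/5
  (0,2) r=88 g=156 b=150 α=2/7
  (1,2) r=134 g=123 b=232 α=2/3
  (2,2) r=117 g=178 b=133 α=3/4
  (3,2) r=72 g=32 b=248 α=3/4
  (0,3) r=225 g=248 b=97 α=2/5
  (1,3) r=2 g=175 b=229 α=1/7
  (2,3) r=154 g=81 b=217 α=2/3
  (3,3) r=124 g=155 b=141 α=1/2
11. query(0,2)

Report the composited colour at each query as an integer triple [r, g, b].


at x=3,y=1 over L1,L2,L3:
L1 α=1/2: [124, 87/2, 67/2]
L2 α=0: [124, 87/2, 67/2]
L3 α=6/7: [1564/7, 2007/14, 2491/14]
rounded: [223, 143, 178]

at x=0,y=2 over L1,L2,L3:
+L1 (α=6/7) → [192/7, 1182/7, 1398/7]
+L2 (α=1/2) → [1053/14, 1413/14, 797/7]
+L3 (α=2/3) → [4525/42, 3905/42, 555/7]
= [108, 93, 79]

(2,0) stack=L1,L2,L3; from [0,0,0]:
+L1 (α=0) → [0, 0, 0]
+L2 (α=1) → [249, 107, 143]
+L3 (α=1/7) → [1718/7, 865/7, 907/7]
→ [245, 124, 130]

at x=0,y=2 over L1,L2,L3,L4:
after L1 α=6/7: [192/7, 1182/7, 1398/7]
after L2 α=1/2: [1053/14, 1413/14, 797/7]
after L3 α=2/3: [4525/42, 3905/42, 555/7]
after L4 α=5/8: [20625/112, 12305/112, 7265/56]
→ [184, 110, 130]

at x=0,y=3 over L1,L2,L3,L4:
+L1 (α=1/6) → [27/2, 17/3, 65/2]
+L2 (α=4/7) → [15/2, 473/7, 293/2]
+L3 (α=0) → [15/2, 473/7, 293/2]
+L4 (α=2/3) → [25/2, 2839/21, 305/6]
rounded: [12, 135, 51]

(0,2) stack=L1,L2,L3,L4,L5; from [0,0,0]:
+L1 (α=6/7) → [192/7, 1182/7, 1398/7]
+L2 (α=1/2) → [1053/14, 1413/14, 797/7]
+L3 (α=2/3) → [4525/42, 3905/42, 555/7]
+L4 (α=5/8) → [20625/112, 12305/112, 7265/56]
+L5 (α=2/7) → [122837/784, 96469/784, 53125/392]
rounded: [157, 123, 136]


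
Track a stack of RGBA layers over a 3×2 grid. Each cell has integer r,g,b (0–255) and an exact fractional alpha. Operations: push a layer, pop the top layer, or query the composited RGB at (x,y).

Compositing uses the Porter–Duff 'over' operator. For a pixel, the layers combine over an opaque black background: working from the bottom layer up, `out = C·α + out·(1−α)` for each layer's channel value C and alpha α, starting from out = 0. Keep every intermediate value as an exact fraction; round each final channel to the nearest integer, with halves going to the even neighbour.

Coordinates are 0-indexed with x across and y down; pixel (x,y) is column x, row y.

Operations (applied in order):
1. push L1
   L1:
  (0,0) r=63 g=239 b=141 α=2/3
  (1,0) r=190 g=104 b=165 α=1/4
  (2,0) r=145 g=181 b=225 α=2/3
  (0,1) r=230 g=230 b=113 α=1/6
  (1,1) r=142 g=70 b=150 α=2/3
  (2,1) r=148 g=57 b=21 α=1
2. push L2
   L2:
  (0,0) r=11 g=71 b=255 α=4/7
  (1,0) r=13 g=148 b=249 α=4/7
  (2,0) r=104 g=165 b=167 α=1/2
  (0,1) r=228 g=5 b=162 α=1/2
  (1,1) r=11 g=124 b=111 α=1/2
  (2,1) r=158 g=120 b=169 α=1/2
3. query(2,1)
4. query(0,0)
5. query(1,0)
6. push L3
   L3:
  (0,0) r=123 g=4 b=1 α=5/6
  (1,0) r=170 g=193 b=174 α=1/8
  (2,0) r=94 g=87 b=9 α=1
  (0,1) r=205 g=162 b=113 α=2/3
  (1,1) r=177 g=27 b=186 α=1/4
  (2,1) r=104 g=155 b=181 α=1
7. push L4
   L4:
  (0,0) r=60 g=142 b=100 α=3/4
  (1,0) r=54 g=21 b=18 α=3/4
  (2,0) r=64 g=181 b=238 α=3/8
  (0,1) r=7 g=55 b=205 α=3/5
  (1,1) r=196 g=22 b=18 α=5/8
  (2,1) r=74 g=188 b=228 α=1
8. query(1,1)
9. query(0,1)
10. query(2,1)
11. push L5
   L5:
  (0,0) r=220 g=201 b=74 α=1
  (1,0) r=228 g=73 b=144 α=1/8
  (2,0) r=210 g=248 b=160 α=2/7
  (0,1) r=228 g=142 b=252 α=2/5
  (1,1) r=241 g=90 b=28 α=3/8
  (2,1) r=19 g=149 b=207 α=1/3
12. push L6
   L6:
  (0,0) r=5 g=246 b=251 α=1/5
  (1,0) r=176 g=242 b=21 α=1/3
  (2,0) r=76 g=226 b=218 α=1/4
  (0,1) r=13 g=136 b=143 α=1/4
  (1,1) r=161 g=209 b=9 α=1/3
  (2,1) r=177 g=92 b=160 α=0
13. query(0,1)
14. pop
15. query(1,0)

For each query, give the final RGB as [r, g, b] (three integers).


at x=2,y=1 over L1,L2:
+L1 (α=1) → [148, 57, 21]
+L2 (α=1/2) → [153, 177/2, 95]
→ [153, 88, 95]

query (0,0) [L1,L2] — begin 0,0,0
+L1 (α=2/3) → [42, 478/3, 94]
+L2 (α=4/7) → [170/7, 762/7, 186]
= [24, 109, 186]

at x=1,y=0 over L1,L2:
L1 α=1/4: [95/2, 26, 165/4]
L2 α=4/7: [389/14, 670/7, 4479/28]
= [28, 96, 160]

(1,1) stack=L1,L2,L3,L4; from [0,0,0]:
after L1 α=2/3: [284/3, 140/3, 100]
after L2 α=1/2: [317/6, 256/3, 211/2]
after L3 α=1/4: [671/8, 283/4, 1005/8]
after L4 α=5/8: [9853/64, 1289/32, 3735/64]
= [154, 40, 58]

at x=0,y=1 over L1,L2,L3,L4:
+L1 (α=1/6) → [115/3, 115/3, 113/6]
+L2 (α=1/2) → [799/6, 65/3, 1085/12]
+L3 (α=2/3) → [3259/18, 1037/9, 3797/36]
+L4 (α=3/5) → [3448/45, 3559/45, 14867/90]
→ [77, 79, 165]

(2,1) stack=L1,L2,L3,L4; from [0,0,0]:
+L1 (α=1) → [148, 57, 21]
+L2 (α=1/2) → [153, 177/2, 95]
+L3 (α=1) → [104, 155, 181]
+L4 (α=1) → [74, 188, 228]
→ [74, 188, 228]

(0,1) stack=L1,L2,L3,L4,L5,L6; from [0,0,0]:
after L1 α=1/6: [115/3, 115/3, 113/6]
after L2 α=1/2: [799/6, 65/3, 1085/12]
after L3 α=2/3: [3259/18, 1037/9, 3797/36]
after L4 α=3/5: [3448/45, 3559/45, 14867/90]
after L5 α=2/5: [10288/75, 7819/75, 29987/150]
after L6 α=1/4: [10613/100, 11219/100, 37137/200]
rounded: [106, 112, 186]

(1,0) stack=L1,L2,L3,L4,L5; from [0,0,0]:
L1 α=1/4: [95/2, 26, 165/4]
L2 α=4/7: [389/14, 670/7, 4479/28]
L3 α=1/8: [729/16, 863/8, 5175/32]
L4 α=3/4: [3321/64, 1367/32, 6903/128]
L5 α=1/8: [37839/512, 11905/256, 66753/1024]
rounded: [74, 47, 65]


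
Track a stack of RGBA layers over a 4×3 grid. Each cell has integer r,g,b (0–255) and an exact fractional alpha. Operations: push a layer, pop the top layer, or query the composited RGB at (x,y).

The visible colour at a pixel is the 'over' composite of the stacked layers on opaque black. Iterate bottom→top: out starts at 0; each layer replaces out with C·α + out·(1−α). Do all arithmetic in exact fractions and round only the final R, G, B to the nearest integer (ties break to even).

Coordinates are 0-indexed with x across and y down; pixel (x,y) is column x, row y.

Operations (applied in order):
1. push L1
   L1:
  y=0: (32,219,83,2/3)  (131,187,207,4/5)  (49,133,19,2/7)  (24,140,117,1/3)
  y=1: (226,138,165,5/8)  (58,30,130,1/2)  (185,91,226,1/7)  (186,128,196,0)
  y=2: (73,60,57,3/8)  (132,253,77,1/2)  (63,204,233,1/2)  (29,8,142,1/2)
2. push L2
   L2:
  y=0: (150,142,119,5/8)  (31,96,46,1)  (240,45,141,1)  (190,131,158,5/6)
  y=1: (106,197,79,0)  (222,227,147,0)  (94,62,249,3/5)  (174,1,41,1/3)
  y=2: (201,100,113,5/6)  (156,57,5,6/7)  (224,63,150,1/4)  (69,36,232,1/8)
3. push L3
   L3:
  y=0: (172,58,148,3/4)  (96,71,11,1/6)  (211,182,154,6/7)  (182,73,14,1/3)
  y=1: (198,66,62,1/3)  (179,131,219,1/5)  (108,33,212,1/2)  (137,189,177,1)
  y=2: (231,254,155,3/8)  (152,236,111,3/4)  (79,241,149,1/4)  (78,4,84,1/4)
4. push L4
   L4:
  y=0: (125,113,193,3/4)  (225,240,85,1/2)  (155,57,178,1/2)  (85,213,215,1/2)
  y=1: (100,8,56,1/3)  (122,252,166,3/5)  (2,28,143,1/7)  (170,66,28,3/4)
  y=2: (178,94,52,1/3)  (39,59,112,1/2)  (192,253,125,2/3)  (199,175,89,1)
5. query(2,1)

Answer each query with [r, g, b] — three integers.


(2,1) stack=L1,L2,L3,L4; from [0,0,0]:
L1 α=1/7: [185/7, 13, 226/7]
L2 α=3/5: [2344/35, 212/5, 5681/35]
L3 α=1/2: [3062/35, 377/10, 13101/70]
L4 α=1/7: [18442/245, 1271/35, 44308/245]
= [75, 36, 181]


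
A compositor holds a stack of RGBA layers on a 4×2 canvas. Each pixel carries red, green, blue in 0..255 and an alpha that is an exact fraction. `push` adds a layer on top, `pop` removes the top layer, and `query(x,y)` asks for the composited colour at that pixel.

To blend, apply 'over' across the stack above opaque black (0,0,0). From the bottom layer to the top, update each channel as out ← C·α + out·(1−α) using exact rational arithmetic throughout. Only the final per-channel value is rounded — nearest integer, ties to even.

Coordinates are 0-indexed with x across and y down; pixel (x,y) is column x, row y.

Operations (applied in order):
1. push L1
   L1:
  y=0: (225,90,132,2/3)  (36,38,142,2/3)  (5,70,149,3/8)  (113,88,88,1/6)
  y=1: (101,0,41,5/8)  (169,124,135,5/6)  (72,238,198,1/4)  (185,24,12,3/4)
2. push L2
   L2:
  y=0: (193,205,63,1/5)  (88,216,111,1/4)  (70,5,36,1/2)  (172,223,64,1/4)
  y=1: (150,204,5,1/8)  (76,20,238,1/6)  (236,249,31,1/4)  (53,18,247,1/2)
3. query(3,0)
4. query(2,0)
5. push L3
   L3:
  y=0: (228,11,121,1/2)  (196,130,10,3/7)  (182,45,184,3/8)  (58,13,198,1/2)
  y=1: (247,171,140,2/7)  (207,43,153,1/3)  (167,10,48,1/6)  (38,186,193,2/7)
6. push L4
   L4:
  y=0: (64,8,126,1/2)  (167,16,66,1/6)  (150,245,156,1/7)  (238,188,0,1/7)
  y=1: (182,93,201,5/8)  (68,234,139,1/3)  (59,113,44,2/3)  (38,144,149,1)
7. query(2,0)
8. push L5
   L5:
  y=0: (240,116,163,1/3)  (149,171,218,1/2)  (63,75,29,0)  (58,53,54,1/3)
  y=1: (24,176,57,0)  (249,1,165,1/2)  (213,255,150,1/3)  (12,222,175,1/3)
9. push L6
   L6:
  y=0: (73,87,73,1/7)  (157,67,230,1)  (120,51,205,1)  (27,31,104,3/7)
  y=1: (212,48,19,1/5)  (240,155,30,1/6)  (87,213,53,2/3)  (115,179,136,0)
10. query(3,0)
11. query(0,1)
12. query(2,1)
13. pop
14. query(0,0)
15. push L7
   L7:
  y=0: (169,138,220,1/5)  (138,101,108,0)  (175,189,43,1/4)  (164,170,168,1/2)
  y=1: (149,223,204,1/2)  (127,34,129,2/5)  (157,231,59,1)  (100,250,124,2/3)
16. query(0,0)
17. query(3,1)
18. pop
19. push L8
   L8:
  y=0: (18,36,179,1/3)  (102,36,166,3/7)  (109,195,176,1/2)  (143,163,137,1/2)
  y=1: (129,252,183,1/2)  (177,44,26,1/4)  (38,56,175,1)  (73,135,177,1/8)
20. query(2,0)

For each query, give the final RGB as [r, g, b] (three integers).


at x=3,y=0 over L1,L2:
L1 α=1/6: [113/6, 44/3, 44/3]
L2 α=1/4: [457/8, 267/4, 27]
→ [57, 67, 27]

query (2,0) [L1,L2] — begin 0,0,0
L1 α=3/8: [15/8, 105/4, 447/8]
L2 α=1/2: [575/16, 125/8, 735/16]
= [36, 16, 46]

query (2,0) [L1,L2,L3,L4] — begin 0,0,0
after L1 α=3/8: [15/8, 105/4, 447/8]
after L2 α=1/2: [575/16, 125/8, 735/16]
after L3 α=3/8: [11611/128, 1705/64, 12507/128]
after L4 α=1/7: [44433/448, 12955/224, 47505/448]
= [99, 58, 106]

at x=3,y=0 over L1,L2,L3,L4,L5,L6:
+L1 (α=1/6) → [113/6, 44/3, 44/3]
+L2 (α=1/4) → [457/8, 267/4, 27]
+L3 (α=1/2) → [921/16, 319/8, 225/2]
+L4 (α=1/7) → [4667/56, 1709/28, 675/7]
+L5 (α=1/3) → [2097/28, 817/14, 576/7]
+L6 (α=3/7) → [2664/49, 2285/49, 4488/49]
= [54, 47, 92]

query (0,1) [L1,L2,L3,L4,L5,L6] — begin 0,0,0
after L1 α=5/8: [505/8, 0, 205/8]
after L2 α=1/8: [4735/64, 51/2, 1475/64]
after L3 α=2/7: [55291/448, 939/14, 25295/448]
after L4 α=5/8: [573553/3584, 9327/112, 526125/3584]
after L5 α=0: [573553/3584, 9327/112, 526125/3584]
after L6 α=1/5: [152701/896, 10671/140, 543149/4480]
= [170, 76, 121]

(2,1) stack=L1,L2,L3,L4,L5,L6; from [0,0,0]:
L1 α=1/4: [18, 119/2, 99/2]
L2 α=1/4: [145/2, 855/8, 359/8]
L3 α=1/6: [353/4, 4355/48, 2179/48]
L4 α=2/3: [275/4, 15203/144, 6403/144]
L5 α=1/3: [701/6, 33563/216, 17203/216]
L6 α=2/3: [1745/18, 125579/648, 40099/648]
= [97, 194, 62]

at x=0,y=0 over L1,L2,L3,L4,L5:
+L1 (α=2/3) → [150, 60, 88]
+L2 (α=1/5) → [793/5, 89, 83]
+L3 (α=1/2) → [1933/10, 50, 102]
+L4 (α=1/2) → [2573/20, 29, 114]
+L5 (α=1/3) → [4973/30, 58, 391/3]
rounded: [166, 58, 130]

at x=0,y=0 over L1,L2,L3,L4,L5,L7:
after L1 α=2/3: [150, 60, 88]
after L2 α=1/5: [793/5, 89, 83]
after L3 α=1/2: [1933/10, 50, 102]
after L4 α=1/2: [2573/20, 29, 114]
after L5 α=1/3: [4973/30, 58, 391/3]
after L7 α=1/5: [12481/75, 74, 2224/15]
→ [166, 74, 148]

query (3,1) [L1,L2,L3,L4,L5,L7] — begin 0,0,0
+L1 (α=3/4) → [555/4, 18, 9]
+L2 (α=1/2) → [767/8, 18, 128]
+L3 (α=2/7) → [4443/56, 66, 1026/7]
+L4 (α=1) → [38, 144, 149]
+L5 (α=1/3) → [88/3, 170, 473/3]
+L7 (α=2/3) → [688/9, 670/3, 1217/9]
rounded: [76, 223, 135]

(2,0) stack=L1,L2,L3,L4,L5,L8; from [0,0,0]:
after L1 α=3/8: [15/8, 105/4, 447/8]
after L2 α=1/2: [575/16, 125/8, 735/16]
after L3 α=3/8: [11611/128, 1705/64, 12507/128]
after L4 α=1/7: [44433/448, 12955/224, 47505/448]
after L5 α=0: [44433/448, 12955/224, 47505/448]
after L8 α=1/2: [93265/896, 56635/448, 126353/896]
= [104, 126, 141]


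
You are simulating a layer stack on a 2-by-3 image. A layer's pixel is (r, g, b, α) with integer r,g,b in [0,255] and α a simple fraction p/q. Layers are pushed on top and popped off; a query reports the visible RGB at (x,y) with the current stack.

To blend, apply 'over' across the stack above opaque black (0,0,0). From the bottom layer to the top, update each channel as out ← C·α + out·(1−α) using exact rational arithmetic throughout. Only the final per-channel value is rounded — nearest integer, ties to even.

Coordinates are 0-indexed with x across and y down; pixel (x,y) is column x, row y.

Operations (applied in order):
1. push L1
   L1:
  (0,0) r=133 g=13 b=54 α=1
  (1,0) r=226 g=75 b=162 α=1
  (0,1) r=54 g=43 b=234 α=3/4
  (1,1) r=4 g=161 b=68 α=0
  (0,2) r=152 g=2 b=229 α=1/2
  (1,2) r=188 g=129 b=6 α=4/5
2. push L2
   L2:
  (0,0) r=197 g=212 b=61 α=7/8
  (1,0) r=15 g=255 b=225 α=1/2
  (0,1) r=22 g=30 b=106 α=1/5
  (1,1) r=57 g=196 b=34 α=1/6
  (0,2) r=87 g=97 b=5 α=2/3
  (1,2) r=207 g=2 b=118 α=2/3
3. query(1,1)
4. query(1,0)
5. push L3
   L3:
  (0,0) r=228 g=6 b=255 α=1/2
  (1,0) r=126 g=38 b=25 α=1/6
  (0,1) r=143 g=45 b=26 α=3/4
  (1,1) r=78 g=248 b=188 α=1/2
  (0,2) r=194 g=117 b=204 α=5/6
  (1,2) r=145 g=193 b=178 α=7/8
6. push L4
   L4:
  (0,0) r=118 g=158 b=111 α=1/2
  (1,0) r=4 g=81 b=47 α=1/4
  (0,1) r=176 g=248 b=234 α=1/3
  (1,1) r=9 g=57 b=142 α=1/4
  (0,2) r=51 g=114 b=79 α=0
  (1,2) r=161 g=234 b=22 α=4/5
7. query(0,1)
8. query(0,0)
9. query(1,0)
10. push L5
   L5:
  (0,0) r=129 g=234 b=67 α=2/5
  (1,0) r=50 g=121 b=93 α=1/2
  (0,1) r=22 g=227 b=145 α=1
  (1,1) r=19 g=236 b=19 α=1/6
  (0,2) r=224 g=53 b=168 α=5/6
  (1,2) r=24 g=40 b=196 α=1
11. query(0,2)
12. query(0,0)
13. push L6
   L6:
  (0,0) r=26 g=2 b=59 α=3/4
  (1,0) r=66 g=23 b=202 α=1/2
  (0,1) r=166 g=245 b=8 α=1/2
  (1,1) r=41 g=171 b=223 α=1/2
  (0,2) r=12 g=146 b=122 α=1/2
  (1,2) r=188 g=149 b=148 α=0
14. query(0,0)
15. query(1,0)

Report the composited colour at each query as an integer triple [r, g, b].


(1,1) stack=L1,L2; from [0,0,0]:
L1 α=0: [0, 0, 0]
L2 α=1/6: [19/2, 98/3, 17/3]
rounded: [10, 33, 6]

at x=1,y=0 over L1,L2:
+L1 (α=1) → [226, 75, 162]
+L2 (α=1/2) → [241/2, 165, 387/2]
rounded: [120, 165, 194]

(0,1) stack=L1,L2,L3,L4; from [0,0,0]:
after L1 α=3/4: [81/2, 129/4, 351/2]
after L2 α=1/5: [184/5, 159/5, 808/5]
after L3 α=3/4: [2329/20, 417/10, 599/10]
after L4 α=1/3: [1363/10, 1657/15, 1769/15]
rounded: [136, 110, 118]

query (0,0) [L1,L2,L3,L4] — begin 0,0,0
after L1 α=1: [133, 13, 54]
after L2 α=7/8: [189, 1497/8, 481/8]
after L3 α=1/2: [417/2, 1545/16, 2521/16]
after L4 α=1/2: [653/4, 4073/32, 4297/32]
→ [163, 127, 134]

query (1,0) [L1,L2,L3,L4] — begin 0,0,0
after L1 α=1: [226, 75, 162]
after L2 α=1/2: [241/2, 165, 387/2]
after L3 α=1/6: [1457/12, 863/6, 1985/12]
after L4 α=1/4: [1473/16, 1025/8, 2173/16]
→ [92, 128, 136]

(0,2) stack=L1,L2,L3,L4,L5; from [0,0,0]:
+L1 (α=1/2) → [76, 1, 229/2]
+L2 (α=2/3) → [250/3, 65, 83/2]
+L3 (α=5/6) → [1580/9, 325/3, 2123/12]
+L4 (α=0) → [1580/9, 325/3, 2123/12]
+L5 (α=5/6) → [5830/27, 560/9, 12203/72]
→ [216, 62, 169]

query (0,0) [L1,L2,L3,L4,L5] — begin 0,0,0
+L1 (α=1) → [133, 13, 54]
+L2 (α=7/8) → [189, 1497/8, 481/8]
+L3 (α=1/2) → [417/2, 1545/16, 2521/16]
+L4 (α=1/2) → [653/4, 4073/32, 4297/32]
+L5 (α=2/5) → [2991/20, 5439/32, 17179/160]
rounded: [150, 170, 107]

(0,0) stack=L1,L2,L3,L4,L5,L6; from [0,0,0]:
L1 α=1: [133, 13, 54]
L2 α=7/8: [189, 1497/8, 481/8]
L3 α=1/2: [417/2, 1545/16, 2521/16]
L4 α=1/2: [653/4, 4073/32, 4297/32]
L5 α=2/5: [2991/20, 5439/32, 17179/160]
L6 α=3/4: [4551/80, 5631/128, 45499/640]
= [57, 44, 71]

at x=1,y=0 over L1,L2,L3,L4,L5,L6:
L1 α=1: [226, 75, 162]
L2 α=1/2: [241/2, 165, 387/2]
L3 α=1/6: [1457/12, 863/6, 1985/12]
L4 α=1/4: [1473/16, 1025/8, 2173/16]
L5 α=1/2: [2273/32, 1993/16, 3661/32]
L6 α=1/2: [4385/64, 2361/32, 10125/64]
rounded: [69, 74, 158]


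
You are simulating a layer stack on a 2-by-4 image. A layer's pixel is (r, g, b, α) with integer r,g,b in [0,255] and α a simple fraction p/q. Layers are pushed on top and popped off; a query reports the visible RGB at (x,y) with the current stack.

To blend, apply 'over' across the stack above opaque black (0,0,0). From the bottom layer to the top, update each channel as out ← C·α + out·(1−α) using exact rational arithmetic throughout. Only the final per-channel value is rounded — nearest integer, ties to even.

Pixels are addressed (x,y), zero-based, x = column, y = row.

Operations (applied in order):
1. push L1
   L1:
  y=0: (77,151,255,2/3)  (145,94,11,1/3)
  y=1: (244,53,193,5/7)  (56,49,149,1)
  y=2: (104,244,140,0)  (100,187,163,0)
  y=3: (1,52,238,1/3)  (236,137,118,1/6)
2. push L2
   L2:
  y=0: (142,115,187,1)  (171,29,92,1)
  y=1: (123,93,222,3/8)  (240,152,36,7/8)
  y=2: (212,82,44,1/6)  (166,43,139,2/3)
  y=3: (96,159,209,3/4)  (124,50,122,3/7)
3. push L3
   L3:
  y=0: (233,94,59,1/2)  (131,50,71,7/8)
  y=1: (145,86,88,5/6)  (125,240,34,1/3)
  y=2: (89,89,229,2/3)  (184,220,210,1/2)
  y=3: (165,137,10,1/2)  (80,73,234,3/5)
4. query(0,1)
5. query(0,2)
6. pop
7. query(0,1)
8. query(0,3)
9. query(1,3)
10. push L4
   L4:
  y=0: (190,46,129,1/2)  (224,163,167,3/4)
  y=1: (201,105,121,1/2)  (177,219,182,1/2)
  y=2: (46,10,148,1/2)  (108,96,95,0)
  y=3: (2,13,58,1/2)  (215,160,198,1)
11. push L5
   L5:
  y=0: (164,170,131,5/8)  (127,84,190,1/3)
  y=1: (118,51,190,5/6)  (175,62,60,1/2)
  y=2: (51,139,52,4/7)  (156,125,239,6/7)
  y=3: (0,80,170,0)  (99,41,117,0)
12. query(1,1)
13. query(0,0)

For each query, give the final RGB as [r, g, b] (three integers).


(0,1) stack=L1,L2,L3; from [0,0,0]:
+L1 (α=5/7) → [1220/7, 265/7, 965/7]
+L2 (α=3/8) → [8683/56, 1639/28, 9487/56]
+L3 (α=5/6) → [49283/336, 13679/168, 34127/336]
= [147, 81, 102]

query (0,2) [L1,L2,L3] — begin 0,0,0
after L1 α=0: [0, 0, 0]
after L2 α=1/6: [106/3, 41/3, 22/3]
after L3 α=2/3: [640/9, 575/9, 1396/9]
rounded: [71, 64, 155]

(0,1) stack=L1,L2; from [0,0,0]:
+L1 (α=5/7) → [1220/7, 265/7, 965/7]
+L2 (α=3/8) → [8683/56, 1639/28, 9487/56]
→ [155, 59, 169]

query (0,3) [L1,L2] — begin 0,0,0
+L1 (α=1/3) → [1/3, 52/3, 238/3]
+L2 (α=3/4) → [865/12, 1483/12, 2119/12]
→ [72, 124, 177]

at x=1,y=3 over L1,L2:
after L1 α=1/6: [118/3, 137/6, 59/3]
after L2 α=3/7: [1588/21, 724/21, 1334/21]
= [76, 34, 64]

at x=1,y=1 over L1,L2,L4,L5:
L1 α=1: [56, 49, 149]
L2 α=7/8: [217, 1113/8, 401/8]
L4 α=1/2: [197, 2865/16, 1857/16]
L5 α=1/2: [186, 3857/32, 2817/32]
= [186, 121, 88]

(0,0) stack=L1,L2,L4,L5; from [0,0,0]:
+L1 (α=2/3) → [154/3, 302/3, 170]
+L2 (α=1) → [142, 115, 187]
+L4 (α=1/2) → [166, 161/2, 158]
+L5 (α=5/8) → [659/4, 2183/16, 1129/8]
rounded: [165, 136, 141]


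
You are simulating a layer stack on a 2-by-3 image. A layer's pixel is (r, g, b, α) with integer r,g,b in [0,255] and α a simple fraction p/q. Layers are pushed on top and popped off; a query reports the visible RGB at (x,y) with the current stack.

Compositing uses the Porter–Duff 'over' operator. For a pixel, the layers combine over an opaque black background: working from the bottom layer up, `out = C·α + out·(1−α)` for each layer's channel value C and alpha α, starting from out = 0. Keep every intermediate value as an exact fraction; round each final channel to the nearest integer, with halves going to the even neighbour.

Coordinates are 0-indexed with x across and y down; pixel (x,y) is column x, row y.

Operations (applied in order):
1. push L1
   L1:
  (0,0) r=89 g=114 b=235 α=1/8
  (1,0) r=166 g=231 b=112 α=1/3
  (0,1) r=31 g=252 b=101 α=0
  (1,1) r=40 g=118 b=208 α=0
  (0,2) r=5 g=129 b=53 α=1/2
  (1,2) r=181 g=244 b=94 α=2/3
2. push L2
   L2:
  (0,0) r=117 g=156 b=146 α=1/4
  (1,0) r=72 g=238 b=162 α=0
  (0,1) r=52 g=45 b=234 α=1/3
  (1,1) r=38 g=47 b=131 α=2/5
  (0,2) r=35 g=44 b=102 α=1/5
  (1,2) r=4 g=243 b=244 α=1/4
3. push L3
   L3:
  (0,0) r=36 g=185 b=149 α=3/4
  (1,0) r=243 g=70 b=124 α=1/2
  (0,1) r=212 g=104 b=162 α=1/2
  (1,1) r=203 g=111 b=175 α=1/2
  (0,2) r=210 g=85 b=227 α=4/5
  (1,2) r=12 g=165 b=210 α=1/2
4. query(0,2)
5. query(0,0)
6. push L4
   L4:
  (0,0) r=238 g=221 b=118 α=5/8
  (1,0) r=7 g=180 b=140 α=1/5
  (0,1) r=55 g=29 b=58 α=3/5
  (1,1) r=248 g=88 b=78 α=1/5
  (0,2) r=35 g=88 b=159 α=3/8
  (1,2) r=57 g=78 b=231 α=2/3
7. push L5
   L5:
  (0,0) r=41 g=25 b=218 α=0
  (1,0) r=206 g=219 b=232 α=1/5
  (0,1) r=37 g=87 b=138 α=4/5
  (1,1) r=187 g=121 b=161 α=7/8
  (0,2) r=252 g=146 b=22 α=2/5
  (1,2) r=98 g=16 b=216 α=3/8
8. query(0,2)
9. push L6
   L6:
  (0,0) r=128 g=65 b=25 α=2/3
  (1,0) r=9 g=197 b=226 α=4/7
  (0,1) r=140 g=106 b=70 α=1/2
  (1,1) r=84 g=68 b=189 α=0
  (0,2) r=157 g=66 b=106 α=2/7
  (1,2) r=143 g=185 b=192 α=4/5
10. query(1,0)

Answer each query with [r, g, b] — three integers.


(0,2) stack=L1,L2,L3; from [0,0,0]:
after L1 α=1/2: [5/2, 129/2, 53/2]
after L2 α=1/5: [9, 302/5, 208/5]
after L3 α=4/5: [849/5, 2002/25, 4748/25]
→ [170, 80, 190]

at x=0,y=0 over L1,L2,L3:
+L1 (α=1/8) → [89/8, 57/4, 235/8]
+L2 (α=1/4) → [1203/32, 795/16, 1873/32]
+L3 (α=3/4) → [4659/128, 9675/64, 16177/128]
rounded: [36, 151, 126]

(0,2) stack=L1,L2,L3,L4,L5; from [0,0,0]:
L1 α=1/2: [5/2, 129/2, 53/2]
L2 α=1/5: [9, 302/5, 208/5]
L3 α=4/5: [849/5, 2002/25, 4748/25]
L4 α=3/8: [477/4, 1661/20, 7133/40]
L5 α=2/5: [3447/20, 10823/100, 23159/200]
→ [172, 108, 116]

(1,0) stack=L1,L2,L3,L4,L5,L6; from [0,0,0]:
+L1 (α=1/3) → [166/3, 77, 112/3]
+L2 (α=0) → [166/3, 77, 112/3]
+L3 (α=1/2) → [895/6, 147/2, 242/3]
+L4 (α=1/5) → [1811/15, 474/5, 1388/15]
+L5 (α=1/5) → [10334/75, 2991/25, 9032/75]
+L6 (α=4/7) → [11234/175, 28673/175, 31632/175]
= [64, 164, 181]
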